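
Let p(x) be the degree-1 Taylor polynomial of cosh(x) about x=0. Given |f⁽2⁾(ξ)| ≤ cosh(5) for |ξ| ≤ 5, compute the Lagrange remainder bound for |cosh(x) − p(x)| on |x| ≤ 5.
25*cosh(5)/2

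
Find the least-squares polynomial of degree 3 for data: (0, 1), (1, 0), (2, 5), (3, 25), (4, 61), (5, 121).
23/21 + (-449/126)x + (101/84)x² + (31/36)x³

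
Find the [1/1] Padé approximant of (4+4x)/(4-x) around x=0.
(x + 1)/(1 - x/4)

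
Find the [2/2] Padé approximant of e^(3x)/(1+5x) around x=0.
(73*x**2/44 + 67*x/33 + 1)/(-631*x**2/132 + 133*x/33 + 1)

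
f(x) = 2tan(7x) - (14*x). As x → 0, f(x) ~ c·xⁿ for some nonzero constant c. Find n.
3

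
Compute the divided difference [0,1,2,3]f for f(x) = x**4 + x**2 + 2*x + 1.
6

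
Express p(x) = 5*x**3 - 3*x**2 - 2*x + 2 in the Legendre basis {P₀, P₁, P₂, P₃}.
P₀ + P₁ + (-2)P₂ + (2)P₃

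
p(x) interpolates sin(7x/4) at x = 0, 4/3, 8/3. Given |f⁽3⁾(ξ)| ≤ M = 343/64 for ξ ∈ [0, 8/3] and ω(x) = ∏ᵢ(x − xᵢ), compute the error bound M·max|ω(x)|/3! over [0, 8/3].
343*sqrt(3)/729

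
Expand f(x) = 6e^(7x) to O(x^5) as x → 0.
6 + 42*x + 147*x**2 + 343*x**3 + 2401*x**4/4 + O(x**5)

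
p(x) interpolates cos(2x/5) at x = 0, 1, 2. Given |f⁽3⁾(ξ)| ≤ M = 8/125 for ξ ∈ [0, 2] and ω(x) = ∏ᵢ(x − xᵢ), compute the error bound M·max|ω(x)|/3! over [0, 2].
8*sqrt(3)/3375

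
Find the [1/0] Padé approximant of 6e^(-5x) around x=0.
6 - 30*x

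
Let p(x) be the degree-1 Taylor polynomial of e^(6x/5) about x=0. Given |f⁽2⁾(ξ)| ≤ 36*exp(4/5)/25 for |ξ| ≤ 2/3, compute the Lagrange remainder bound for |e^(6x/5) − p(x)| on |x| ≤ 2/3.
8*exp(4/5)/25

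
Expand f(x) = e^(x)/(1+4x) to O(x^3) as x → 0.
1 - 3*x + 25*x**2/2 + O(x**3)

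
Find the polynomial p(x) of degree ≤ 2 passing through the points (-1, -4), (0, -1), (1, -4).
-3*x**2 - 1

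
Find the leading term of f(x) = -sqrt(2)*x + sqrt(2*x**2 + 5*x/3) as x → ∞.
5*sqrt(2)/12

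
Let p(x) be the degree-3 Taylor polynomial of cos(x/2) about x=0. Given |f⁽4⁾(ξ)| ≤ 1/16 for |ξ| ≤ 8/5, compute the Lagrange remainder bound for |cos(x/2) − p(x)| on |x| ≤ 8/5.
32/1875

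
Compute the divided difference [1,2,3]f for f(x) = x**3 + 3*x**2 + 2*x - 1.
9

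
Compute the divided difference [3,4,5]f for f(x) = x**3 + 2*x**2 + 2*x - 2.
14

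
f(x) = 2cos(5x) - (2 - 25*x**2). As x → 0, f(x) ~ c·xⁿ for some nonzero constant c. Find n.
4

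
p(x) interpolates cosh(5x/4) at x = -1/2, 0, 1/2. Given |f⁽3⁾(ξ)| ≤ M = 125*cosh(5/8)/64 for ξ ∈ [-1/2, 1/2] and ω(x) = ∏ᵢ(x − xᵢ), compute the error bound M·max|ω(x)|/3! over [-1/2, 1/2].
125*sqrt(3)*cosh(5/8)/13824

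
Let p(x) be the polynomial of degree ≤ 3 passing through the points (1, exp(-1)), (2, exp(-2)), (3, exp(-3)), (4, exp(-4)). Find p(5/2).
(-exp(3) - 1 + 9*e + 9*exp(2))*exp(-4)/16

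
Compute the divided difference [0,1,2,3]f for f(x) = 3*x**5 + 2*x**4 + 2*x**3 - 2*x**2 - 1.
89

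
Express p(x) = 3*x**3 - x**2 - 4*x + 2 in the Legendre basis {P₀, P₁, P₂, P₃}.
(5/3)P₀ + (-11/5)P₁ + (-2/3)P₂ + (6/5)P₃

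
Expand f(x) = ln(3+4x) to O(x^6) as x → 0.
log(3) + 4*x/3 - 8*x**2/9 + 64*x**3/81 - 64*x**4/81 + 1024*x**5/1215 + O(x**6)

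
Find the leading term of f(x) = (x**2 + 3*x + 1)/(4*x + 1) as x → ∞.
x/4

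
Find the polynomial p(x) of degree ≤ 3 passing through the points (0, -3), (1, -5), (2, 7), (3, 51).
3*x**3 - 2*x**2 - 3*x - 3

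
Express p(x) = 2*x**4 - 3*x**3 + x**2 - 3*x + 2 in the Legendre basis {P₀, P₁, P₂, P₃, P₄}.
(41/15)P₀ + (-24/5)P₁ + (38/21)P₂ + (-6/5)P₃ + (16/35)P₄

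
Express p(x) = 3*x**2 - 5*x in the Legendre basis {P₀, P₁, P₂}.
P₀ + (-5)P₁ + (2)P₂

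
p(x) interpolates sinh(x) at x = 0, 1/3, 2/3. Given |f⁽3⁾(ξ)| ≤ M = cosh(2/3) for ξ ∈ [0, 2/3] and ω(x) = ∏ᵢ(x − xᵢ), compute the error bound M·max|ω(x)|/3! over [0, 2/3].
sqrt(3)*cosh(2/3)/729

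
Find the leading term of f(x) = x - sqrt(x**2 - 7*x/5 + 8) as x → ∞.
7/10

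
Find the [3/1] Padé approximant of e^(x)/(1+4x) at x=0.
(1271*x**3/7176 + 595*x**2/1196 + 1197*x/1196 + 1)/(4785*x/1196 + 1)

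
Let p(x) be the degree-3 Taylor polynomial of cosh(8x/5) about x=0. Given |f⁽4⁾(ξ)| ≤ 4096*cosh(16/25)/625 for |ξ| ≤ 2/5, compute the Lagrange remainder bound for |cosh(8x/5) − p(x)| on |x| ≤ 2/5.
8192*cosh(16/25)/1171875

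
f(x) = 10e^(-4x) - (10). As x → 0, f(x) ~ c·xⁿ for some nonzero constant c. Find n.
1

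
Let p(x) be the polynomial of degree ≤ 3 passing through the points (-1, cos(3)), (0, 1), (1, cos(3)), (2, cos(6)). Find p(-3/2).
7*cos(3)/2 - 35/16 - 5*cos(6)/16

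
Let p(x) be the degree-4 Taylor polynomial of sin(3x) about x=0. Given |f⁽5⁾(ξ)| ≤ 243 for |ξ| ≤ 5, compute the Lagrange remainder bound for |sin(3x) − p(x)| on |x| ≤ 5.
50625/8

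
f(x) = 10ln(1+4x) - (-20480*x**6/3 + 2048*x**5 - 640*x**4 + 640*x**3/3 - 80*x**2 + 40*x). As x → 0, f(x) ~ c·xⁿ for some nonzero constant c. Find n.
7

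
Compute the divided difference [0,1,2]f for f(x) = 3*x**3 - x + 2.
9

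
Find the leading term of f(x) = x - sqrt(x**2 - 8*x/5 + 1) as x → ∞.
4/5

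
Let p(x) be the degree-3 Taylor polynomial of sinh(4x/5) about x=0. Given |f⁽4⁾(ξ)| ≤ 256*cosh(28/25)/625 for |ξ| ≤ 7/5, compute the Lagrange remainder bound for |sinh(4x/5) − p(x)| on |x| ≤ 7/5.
76832*cosh(28/25)/1171875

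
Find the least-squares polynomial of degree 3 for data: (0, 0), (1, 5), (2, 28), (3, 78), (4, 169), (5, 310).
-5/126 + (299/756)x + (107/36)x² + (101/54)x³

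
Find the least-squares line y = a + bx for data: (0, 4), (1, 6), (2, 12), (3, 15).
a = 17/5, b = 39/10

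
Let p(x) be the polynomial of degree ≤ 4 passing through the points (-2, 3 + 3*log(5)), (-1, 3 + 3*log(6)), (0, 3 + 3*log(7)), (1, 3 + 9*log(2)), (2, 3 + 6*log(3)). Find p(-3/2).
3 + log(864*2**(1/4)*3**(3/64)*5**(105/128)*7**(23/64)/49)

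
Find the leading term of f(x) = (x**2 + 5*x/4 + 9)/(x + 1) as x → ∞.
x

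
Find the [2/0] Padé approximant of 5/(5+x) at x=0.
x**2/25 - x/5 + 1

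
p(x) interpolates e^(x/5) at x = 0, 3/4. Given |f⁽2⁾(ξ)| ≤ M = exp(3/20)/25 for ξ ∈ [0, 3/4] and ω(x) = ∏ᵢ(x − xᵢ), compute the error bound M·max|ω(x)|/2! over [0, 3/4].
9*exp(3/20)/3200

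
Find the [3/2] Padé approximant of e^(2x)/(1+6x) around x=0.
(2644*x**3/7545 + 2553*x**2/2515 + 3792*x/2515 + 1)/(-7429*x**2/2515 + 13852*x/2515 + 1)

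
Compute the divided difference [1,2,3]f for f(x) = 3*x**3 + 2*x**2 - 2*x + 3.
20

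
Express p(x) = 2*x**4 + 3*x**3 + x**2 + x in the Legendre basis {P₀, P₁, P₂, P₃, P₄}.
(11/15)P₀ + (14/5)P₁ + (38/21)P₂ + (6/5)P₃ + (16/35)P₄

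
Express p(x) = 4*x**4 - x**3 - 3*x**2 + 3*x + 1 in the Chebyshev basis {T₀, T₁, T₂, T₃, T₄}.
T₀ + (9/4)T₁ + (1/2)T₂ + (-1/4)T₃ + (1/2)T₄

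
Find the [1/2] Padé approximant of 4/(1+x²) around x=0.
4/(x**2 + 1)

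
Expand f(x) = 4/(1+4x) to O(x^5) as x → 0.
4 - 16*x + 64*x**2 - 256*x**3 + 1024*x**4 + O(x**5)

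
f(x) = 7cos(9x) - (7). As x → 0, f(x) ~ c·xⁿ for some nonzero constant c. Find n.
2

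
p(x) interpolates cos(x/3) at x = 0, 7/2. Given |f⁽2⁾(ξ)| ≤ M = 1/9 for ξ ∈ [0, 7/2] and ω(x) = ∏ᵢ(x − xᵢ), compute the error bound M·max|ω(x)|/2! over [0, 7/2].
49/288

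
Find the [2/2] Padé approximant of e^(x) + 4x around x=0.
(-7*x**2/12 + 67*x/14 + 1)/(-x**2/84 - 3*x/14 + 1)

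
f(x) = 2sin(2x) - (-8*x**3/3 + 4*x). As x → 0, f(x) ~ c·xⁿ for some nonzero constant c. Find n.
5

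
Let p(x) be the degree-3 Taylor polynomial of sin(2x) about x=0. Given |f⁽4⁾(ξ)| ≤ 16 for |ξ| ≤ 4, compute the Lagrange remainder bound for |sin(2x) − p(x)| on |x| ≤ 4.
512/3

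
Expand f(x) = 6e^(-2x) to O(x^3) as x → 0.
6 - 12*x + 12*x**2 + O(x**3)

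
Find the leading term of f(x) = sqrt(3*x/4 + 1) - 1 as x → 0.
3*x/8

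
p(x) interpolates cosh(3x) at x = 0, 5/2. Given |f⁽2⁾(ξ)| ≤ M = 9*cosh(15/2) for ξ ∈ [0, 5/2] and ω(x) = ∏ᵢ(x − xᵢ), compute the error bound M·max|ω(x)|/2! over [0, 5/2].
225*cosh(15/2)/32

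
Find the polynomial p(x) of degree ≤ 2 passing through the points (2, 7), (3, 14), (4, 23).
x**2 + 2*x - 1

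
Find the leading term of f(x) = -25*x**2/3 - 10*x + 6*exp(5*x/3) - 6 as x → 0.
125*x**3/27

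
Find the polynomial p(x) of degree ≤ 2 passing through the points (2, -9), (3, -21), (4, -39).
-3*x**2 + 3*x - 3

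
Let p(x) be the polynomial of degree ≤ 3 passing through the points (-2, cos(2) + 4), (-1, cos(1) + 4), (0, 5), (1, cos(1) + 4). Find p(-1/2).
-cos(2)/16 + cos(1)/2 + 73/16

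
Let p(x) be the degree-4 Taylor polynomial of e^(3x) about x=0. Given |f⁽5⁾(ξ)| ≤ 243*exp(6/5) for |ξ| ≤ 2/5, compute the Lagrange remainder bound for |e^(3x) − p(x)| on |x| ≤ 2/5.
324*exp(6/5)/15625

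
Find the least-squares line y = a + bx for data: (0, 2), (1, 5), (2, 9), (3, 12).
a = 19/10, b = 17/5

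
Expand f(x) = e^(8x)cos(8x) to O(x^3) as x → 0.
1 + 8*x + O(x**3)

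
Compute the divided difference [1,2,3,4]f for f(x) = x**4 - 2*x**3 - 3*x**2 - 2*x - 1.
8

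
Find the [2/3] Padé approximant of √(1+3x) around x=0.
(63*x**2/16 + 21*x/5 + 1)/(-27*x**3/160 + 81*x**2/80 + 27*x/10 + 1)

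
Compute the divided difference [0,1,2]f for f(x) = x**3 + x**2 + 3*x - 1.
4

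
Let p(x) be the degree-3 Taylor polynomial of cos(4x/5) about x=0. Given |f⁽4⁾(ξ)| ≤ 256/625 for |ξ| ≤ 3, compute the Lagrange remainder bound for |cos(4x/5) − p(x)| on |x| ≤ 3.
864/625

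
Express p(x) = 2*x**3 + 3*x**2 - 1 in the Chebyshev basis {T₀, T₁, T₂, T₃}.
(1/2)T₀ + (3/2)T₁ + (3/2)T₂ + (1/2)T₃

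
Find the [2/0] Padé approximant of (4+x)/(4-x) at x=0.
x**2/8 + x/2 + 1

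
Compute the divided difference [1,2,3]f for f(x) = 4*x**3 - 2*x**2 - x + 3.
22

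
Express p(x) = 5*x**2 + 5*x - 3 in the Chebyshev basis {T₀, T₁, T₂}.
(-1/2)T₀ + (5)T₁ + (5/2)T₂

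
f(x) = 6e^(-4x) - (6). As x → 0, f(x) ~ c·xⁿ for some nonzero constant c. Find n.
1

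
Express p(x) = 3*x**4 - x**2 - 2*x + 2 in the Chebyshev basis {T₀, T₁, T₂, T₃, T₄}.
(21/8)T₀ + (-2)T₁ + T₂ + (3/8)T₄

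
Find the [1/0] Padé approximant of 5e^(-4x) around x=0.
5 - 20*x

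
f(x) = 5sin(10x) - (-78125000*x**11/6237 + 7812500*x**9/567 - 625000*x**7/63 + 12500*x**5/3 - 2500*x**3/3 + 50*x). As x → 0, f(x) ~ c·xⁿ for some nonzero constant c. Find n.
13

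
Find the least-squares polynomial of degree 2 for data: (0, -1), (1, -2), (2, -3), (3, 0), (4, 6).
-22/35 + (-124/35)x + (9/7)x²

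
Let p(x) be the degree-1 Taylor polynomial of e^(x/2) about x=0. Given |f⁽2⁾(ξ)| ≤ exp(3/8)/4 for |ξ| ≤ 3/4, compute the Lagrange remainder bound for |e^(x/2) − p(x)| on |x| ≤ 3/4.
9*exp(3/8)/128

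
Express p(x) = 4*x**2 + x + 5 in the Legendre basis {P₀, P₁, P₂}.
(19/3)P₀ + P₁ + (8/3)P₂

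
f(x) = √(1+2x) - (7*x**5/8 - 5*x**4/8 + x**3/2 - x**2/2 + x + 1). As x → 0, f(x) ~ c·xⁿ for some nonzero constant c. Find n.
6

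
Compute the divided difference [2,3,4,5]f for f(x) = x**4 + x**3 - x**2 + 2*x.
15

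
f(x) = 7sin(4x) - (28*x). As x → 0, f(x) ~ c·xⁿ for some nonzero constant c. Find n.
3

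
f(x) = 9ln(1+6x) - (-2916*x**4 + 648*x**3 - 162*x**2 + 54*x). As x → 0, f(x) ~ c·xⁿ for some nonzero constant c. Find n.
5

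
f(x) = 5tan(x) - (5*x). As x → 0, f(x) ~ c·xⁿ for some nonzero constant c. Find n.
3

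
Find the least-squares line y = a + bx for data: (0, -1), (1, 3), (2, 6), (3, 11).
a = -11/10, b = 39/10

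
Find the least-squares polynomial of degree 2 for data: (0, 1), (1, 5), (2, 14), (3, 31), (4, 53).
38/35 + (3/7)x + (22/7)x²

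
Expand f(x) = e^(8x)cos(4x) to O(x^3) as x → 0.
1 + 8*x + 24*x**2 + O(x**3)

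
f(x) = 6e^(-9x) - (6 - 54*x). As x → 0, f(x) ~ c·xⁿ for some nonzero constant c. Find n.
2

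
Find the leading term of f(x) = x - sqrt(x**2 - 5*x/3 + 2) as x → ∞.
5/6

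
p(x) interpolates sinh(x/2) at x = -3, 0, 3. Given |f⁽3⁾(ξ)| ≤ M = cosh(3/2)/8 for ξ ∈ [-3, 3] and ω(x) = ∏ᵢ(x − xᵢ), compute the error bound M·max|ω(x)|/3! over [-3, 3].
sqrt(3)*cosh(3/2)/8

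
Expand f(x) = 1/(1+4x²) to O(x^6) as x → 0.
1 - 4*x**2 + 16*x**4 + O(x**6)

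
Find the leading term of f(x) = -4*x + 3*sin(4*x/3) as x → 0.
-32*x**3/27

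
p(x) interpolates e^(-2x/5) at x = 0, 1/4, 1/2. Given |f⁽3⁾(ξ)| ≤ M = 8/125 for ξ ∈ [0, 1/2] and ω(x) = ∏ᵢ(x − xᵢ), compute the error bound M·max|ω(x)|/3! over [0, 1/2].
sqrt(3)/27000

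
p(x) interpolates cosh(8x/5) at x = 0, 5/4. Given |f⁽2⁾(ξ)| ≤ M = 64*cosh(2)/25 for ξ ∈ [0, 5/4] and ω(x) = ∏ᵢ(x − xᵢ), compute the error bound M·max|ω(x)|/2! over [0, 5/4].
cosh(2)/2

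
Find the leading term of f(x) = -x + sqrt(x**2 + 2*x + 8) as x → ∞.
1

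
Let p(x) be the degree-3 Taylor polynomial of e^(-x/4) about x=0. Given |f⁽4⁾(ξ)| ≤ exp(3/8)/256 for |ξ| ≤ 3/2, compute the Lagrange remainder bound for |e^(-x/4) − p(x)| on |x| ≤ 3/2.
27*exp(3/8)/32768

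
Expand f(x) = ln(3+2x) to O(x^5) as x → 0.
log(3) + 2*x/3 - 2*x**2/9 + 8*x**3/81 - 4*x**4/81 + O(x**5)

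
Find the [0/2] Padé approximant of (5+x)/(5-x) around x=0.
1/(2*x**2/25 - 2*x/5 + 1)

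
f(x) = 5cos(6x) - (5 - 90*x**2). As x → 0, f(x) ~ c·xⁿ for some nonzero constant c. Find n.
4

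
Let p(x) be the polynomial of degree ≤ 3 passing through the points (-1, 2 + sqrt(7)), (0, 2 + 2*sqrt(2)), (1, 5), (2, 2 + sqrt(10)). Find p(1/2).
-sqrt(10)/16 - sqrt(7)/16 + 9*sqrt(2)/8 + 59/16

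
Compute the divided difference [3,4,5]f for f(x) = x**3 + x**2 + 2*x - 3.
13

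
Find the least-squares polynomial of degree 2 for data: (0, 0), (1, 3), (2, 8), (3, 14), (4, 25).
8/35 + (87/70)x + (17/14)x²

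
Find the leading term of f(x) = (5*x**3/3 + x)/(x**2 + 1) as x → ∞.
5*x/3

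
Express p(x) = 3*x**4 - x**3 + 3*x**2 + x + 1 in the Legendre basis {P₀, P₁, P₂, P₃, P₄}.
(13/5)P₀ + (2/5)P₁ + (26/7)P₂ + (-2/5)P₃ + (24/35)P₄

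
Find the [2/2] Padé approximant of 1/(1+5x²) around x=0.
1/(5*x**2 + 1)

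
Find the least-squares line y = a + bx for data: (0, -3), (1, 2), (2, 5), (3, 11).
a = -3, b = 9/2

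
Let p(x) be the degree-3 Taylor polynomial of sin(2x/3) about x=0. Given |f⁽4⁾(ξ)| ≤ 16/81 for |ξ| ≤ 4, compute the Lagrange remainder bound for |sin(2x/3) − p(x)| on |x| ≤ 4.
512/243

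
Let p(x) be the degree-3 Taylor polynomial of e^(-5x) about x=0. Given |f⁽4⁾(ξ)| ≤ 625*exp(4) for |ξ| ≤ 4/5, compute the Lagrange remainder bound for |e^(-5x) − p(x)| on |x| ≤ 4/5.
32*exp(4)/3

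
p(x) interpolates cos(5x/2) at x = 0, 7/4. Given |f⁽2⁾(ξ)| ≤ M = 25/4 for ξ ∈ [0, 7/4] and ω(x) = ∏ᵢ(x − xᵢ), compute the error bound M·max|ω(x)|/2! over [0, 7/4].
1225/512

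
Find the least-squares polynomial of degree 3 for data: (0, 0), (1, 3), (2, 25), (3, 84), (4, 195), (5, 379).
-1/14 + (-29/84)x + (9/14)x² + (35/12)x³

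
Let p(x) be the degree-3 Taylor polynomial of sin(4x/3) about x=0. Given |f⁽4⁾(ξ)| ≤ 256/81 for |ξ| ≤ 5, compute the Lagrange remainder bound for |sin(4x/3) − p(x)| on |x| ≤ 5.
20000/243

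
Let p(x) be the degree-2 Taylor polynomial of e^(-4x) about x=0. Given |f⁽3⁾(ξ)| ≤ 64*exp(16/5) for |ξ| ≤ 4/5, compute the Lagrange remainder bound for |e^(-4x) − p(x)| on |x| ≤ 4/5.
2048*exp(16/5)/375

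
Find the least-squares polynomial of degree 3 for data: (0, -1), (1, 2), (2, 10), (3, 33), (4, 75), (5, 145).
-58/63 + (691/378)x + (-103/252)x² + (127/108)x³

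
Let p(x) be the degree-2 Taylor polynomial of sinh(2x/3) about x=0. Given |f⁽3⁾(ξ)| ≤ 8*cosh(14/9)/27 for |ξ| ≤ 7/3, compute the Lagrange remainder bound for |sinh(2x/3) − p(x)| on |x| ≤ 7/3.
1372*cosh(14/9)/2187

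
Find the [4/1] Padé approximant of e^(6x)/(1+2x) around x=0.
(378*x**4/55 + 72*x**3/11 + 342*x**2/55 + 168*x/55 + 1)/(1 - 52*x/55)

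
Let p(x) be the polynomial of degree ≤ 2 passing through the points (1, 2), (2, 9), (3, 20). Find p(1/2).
0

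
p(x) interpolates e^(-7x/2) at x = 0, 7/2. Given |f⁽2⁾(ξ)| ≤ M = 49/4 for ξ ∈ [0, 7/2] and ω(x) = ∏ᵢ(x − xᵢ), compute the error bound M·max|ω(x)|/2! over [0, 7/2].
2401/128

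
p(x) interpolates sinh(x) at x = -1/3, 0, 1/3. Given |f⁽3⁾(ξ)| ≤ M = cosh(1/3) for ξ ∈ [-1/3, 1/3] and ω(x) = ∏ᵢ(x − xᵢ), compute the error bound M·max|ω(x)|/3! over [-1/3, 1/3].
sqrt(3)*cosh(1/3)/729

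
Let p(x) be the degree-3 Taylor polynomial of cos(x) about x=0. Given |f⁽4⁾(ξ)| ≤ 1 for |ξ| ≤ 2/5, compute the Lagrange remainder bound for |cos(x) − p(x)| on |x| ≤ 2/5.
2/1875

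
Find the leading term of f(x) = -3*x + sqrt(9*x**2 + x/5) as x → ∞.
1/30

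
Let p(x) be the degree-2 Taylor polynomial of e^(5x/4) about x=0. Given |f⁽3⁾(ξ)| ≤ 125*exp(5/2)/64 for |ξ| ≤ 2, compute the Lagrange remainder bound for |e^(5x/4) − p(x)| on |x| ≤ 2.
125*exp(5/2)/48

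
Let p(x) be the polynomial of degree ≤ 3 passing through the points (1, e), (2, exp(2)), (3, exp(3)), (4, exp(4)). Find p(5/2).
e*(-exp(3) - 1 + 9*e + 9*exp(2))/16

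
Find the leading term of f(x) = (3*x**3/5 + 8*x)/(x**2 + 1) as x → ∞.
3*x/5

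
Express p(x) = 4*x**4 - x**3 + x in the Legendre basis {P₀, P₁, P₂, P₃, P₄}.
(4/5)P₀ + (2/5)P₁ + (16/7)P₂ + (-2/5)P₃ + (32/35)P₄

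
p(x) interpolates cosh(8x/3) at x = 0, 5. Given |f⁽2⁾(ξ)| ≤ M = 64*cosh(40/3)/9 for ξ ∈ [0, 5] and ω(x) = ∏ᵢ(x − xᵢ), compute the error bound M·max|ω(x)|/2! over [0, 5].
200*cosh(40/3)/9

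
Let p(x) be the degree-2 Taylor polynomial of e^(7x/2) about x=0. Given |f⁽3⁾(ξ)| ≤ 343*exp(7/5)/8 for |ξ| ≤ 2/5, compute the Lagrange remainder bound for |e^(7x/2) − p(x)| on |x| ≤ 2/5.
343*exp(7/5)/750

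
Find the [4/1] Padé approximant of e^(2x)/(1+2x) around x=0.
(106*x**4/135 + 56*x**3/45 + 2*x**2 + 88*x/45 + 1)/(88*x/45 + 1)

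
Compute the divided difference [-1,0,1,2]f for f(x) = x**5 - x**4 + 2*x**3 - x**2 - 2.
5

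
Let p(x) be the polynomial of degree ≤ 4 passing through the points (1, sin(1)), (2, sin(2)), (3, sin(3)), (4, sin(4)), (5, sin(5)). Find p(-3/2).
-2145*sin(2)/32 + 1155*sin(5)/128 + 5005*sin(3)/64 + 3003*sin(1)/128 - 1365*sin(4)/32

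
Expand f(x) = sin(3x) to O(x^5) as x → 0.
3*x - 9*x**3/2 + O(x**5)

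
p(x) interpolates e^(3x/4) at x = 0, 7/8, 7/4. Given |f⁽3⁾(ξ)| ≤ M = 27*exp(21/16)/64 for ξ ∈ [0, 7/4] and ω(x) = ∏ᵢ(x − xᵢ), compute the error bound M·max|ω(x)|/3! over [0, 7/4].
343*sqrt(3)*exp(21/16)/32768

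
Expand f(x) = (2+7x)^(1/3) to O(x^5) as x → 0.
2**(1/3) + 7*2**(1/3)*x/6 - 49*2**(1/3)*x**2/36 + 1715*2**(1/3)*x**3/648 - 12005*2**(1/3)*x**4/1944 + O(x**5)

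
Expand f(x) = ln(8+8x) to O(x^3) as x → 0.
log(8) + x - x**2/2 + O(x**3)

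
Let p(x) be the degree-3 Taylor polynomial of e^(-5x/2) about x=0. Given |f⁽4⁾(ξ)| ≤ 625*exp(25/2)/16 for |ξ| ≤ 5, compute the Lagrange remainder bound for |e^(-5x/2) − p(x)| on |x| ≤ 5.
390625*exp(25/2)/384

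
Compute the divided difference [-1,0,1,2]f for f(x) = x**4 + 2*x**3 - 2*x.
4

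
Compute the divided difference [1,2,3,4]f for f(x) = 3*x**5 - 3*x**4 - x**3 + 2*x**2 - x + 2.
164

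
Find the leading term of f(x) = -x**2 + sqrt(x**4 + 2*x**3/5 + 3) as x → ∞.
x/5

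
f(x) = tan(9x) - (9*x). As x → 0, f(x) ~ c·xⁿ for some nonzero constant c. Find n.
3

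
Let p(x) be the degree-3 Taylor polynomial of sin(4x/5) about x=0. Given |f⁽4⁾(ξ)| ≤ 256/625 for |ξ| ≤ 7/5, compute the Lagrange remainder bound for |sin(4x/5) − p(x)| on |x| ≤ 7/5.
76832/1171875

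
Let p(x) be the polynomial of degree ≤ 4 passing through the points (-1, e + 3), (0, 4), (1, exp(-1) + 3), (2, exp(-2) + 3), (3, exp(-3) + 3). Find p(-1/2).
(-70*exp(2) - 5 + 28*e + (35*e + 524)*exp(3))*exp(-3)/128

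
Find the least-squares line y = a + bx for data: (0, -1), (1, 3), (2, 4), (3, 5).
a = -1/10, b = 19/10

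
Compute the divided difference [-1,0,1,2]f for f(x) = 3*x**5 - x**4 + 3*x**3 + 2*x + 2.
16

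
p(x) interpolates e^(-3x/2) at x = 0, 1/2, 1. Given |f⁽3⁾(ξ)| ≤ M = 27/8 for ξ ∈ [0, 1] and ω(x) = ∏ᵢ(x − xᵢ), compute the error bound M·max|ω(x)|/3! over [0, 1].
sqrt(3)/64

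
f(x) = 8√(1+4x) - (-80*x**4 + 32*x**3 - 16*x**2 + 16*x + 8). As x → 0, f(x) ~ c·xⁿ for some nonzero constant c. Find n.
5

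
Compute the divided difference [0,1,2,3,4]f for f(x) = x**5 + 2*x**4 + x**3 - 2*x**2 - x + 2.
12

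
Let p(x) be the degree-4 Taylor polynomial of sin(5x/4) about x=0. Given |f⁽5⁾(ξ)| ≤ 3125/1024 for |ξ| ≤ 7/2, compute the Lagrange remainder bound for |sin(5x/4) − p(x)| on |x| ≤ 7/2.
10504375/786432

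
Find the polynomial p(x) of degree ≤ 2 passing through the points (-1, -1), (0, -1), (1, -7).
-3*x**2 - 3*x - 1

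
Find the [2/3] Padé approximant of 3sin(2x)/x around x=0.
(6 - 14*x**2/5)/(x**2/5 + 1)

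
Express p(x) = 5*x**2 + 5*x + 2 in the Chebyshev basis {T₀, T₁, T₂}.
(9/2)T₀ + (5)T₁ + (5/2)T₂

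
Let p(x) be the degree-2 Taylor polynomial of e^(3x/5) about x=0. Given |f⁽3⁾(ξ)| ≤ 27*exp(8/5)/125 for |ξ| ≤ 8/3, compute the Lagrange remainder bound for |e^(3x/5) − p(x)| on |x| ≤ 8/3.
256*exp(8/5)/375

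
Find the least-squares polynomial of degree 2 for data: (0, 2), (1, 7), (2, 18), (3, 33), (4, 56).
74/35 + (69/35)x + (20/7)x²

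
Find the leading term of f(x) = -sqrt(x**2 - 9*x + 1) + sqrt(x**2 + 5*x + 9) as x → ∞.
7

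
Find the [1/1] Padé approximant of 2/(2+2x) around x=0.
1/(x + 1)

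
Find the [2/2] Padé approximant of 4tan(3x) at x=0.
12*x/(1 - 3*x**2)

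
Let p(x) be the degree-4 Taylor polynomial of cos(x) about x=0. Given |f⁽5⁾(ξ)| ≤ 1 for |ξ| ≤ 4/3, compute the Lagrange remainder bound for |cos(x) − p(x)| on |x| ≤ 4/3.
128/3645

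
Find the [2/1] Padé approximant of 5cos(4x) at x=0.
5 - 40*x**2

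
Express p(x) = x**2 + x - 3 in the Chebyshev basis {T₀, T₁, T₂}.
(-5/2)T₀ + T₁ + (1/2)T₂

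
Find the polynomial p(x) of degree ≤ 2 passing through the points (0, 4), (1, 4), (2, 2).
-x**2 + x + 4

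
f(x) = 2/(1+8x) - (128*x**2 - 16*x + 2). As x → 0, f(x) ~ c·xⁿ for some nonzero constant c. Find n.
3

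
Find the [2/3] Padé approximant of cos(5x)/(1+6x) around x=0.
(1 - 125*x**2/12)/(25*x**3/2 + 25*x**2/12 + 6*x + 1)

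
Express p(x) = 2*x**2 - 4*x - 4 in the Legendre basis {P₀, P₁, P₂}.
(-10/3)P₀ + (-4)P₁ + (4/3)P₂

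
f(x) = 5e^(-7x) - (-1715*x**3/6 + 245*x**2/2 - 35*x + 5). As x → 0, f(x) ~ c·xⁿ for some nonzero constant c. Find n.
4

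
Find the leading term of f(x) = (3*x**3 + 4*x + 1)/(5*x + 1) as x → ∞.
3*x**2/5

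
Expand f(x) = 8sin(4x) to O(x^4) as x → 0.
32*x - 256*x**3/3 + O(x**4)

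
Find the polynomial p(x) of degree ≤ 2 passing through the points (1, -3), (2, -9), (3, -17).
-x**2 - 3*x + 1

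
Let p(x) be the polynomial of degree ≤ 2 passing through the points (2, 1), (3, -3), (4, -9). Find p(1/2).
13/4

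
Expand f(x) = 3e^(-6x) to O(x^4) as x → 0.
3 - 18*x + 54*x**2 - 108*x**3 + O(x**4)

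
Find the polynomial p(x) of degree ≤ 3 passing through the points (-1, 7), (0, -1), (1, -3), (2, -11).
-2*x**3 + 3*x**2 - 3*x - 1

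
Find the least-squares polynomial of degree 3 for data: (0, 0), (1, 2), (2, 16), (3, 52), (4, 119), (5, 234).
-3/14 + (115/84)x + (-1/2)x² + (23/12)x³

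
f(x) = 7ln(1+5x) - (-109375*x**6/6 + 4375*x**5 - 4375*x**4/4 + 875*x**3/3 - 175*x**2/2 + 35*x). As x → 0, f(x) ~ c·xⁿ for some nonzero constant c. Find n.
7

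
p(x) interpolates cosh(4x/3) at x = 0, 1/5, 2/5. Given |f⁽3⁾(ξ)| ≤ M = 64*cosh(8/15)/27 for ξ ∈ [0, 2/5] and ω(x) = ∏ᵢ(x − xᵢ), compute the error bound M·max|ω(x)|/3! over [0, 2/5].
64*sqrt(3)*cosh(8/15)/91125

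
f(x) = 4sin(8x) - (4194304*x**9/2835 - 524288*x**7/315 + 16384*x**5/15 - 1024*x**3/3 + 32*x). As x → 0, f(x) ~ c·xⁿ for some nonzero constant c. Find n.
11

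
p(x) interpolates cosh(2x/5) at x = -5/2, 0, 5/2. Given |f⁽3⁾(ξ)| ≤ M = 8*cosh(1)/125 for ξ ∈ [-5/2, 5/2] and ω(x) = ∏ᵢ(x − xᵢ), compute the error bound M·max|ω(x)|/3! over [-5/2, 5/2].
sqrt(3)*cosh(1)/27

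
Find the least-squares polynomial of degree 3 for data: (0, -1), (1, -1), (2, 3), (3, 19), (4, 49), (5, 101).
-20/21 + (-127/126)x + (-1/6)x² + (8/9)x³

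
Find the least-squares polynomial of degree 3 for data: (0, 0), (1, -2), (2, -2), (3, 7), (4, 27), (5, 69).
-11/126 + (-559/756)x + (-505/252)x² + (53/54)x³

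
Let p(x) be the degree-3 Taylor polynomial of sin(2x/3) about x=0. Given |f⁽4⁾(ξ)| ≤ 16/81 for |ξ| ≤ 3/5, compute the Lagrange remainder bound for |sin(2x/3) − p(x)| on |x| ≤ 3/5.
2/1875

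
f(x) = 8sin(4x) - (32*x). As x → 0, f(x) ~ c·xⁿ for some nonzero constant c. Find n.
3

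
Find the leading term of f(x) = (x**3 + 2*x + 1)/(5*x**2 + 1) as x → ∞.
x/5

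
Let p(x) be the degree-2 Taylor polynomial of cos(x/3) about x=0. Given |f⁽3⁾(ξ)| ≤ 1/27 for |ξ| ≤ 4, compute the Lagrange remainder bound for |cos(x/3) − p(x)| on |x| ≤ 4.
32/81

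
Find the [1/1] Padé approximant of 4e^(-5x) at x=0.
(4 - 10*x)/(5*x/2 + 1)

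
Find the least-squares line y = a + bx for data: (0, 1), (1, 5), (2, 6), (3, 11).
a = 11/10, b = 31/10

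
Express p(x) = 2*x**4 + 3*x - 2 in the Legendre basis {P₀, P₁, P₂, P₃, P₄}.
(-8/5)P₀ + (3)P₁ + (8/7)P₂ + (16/35)P₄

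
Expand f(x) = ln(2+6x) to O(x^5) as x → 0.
log(2) + 3*x - 9*x**2/2 + 9*x**3 - 81*x**4/4 + O(x**5)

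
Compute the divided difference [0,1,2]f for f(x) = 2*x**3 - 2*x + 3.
6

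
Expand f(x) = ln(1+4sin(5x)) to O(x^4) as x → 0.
20*x - 200*x**2 + 7750*x**3/3 + O(x**4)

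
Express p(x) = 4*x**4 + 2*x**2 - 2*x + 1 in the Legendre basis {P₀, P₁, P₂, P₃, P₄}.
(37/15)P₀ + (-2)P₁ + (76/21)P₂ + (32/35)P₄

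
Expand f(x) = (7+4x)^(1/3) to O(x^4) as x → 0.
7**(1/3) + 4*7**(1/3)*x/21 - 16*7**(1/3)*x**2/441 + 320*7**(1/3)*x**3/27783 + O(x**4)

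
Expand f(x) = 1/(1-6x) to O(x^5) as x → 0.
1 + 6*x + 36*x**2 + 216*x**3 + 1296*x**4 + O(x**5)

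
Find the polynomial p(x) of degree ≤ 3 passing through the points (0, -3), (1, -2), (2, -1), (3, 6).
x**3 - 3*x**2 + 3*x - 3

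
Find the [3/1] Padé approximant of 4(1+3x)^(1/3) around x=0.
(-4*x**3/3 + 4*x**2 + 12*x + 4)/(2*x + 1)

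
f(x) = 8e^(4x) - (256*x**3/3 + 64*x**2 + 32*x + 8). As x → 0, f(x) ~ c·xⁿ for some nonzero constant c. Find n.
4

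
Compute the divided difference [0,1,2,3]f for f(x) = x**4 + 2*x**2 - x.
6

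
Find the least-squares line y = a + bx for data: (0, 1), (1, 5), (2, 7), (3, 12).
a = 1, b = 7/2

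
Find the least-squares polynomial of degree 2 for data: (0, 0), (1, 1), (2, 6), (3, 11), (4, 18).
-2/7 + (41/35)x + (6/7)x²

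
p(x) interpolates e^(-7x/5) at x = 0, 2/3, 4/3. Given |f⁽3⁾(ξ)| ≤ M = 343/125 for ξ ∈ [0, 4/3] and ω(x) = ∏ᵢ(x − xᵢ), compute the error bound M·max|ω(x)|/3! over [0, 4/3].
2744*sqrt(3)/91125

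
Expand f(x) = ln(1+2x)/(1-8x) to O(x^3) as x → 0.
2*x + 14*x**2 + O(x**3)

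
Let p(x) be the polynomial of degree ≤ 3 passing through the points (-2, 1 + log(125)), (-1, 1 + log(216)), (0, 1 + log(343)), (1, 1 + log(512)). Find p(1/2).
1 + log(98*2**(7/8)*3**(1/16)*5**(3/16)*7**(13/16)/3)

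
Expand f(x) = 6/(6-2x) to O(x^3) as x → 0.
1 + x/3 + x**2/9 + O(x**3)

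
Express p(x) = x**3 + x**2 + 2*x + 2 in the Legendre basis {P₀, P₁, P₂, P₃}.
(7/3)P₀ + (13/5)P₁ + (2/3)P₂ + (2/5)P₃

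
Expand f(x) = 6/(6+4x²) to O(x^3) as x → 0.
1 - 2*x**2/3 + O(x**3)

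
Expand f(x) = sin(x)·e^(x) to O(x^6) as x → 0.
x + x**2 + x**3/3 - x**5/30 + O(x**6)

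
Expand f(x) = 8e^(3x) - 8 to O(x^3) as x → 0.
24*x + 36*x**2 + O(x**3)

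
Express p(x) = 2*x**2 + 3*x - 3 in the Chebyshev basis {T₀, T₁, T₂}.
(-2)T₀ + (3)T₁ + T₂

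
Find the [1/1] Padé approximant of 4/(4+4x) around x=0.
1/(x + 1)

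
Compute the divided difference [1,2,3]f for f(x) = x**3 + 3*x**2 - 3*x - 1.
9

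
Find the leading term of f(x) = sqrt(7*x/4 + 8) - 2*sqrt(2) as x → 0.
7*sqrt(2)*x/32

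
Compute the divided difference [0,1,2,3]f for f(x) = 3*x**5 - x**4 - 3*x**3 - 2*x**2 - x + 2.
66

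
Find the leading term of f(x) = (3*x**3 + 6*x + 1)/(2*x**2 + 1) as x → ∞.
3*x/2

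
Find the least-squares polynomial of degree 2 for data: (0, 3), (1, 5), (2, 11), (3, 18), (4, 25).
18/7 + (179/70)x + (11/14)x²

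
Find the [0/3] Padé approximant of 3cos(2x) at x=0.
3/(2*x**2 + 1)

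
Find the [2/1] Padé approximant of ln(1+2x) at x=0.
2*x*(x + 3)/(3*(4*x/3 + 1))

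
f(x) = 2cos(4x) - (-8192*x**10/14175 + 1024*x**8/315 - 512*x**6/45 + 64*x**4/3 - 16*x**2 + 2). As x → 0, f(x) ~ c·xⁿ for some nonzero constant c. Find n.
12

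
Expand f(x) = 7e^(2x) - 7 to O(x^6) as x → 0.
14*x + 14*x**2 + 28*x**3/3 + 14*x**4/3 + 28*x**5/15 + O(x**6)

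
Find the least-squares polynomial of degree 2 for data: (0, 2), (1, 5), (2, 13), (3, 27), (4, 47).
74/35 + (-8/35)x + (20/7)x²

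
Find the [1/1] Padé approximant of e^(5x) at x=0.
(5*x/2 + 1)/(1 - 5*x/2)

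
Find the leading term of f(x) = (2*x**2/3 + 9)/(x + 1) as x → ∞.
2*x/3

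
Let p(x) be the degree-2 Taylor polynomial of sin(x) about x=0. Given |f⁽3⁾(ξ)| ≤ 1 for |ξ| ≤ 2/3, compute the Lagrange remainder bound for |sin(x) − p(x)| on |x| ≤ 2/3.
4/81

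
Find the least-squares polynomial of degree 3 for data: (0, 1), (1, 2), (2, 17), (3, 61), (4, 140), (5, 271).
127/126 + (-2155/756)x + (437/252)x² + (52/27)x³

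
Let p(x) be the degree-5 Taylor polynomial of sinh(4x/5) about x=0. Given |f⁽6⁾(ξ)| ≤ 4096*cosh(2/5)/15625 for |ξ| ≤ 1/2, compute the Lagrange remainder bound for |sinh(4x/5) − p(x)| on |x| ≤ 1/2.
4*cosh(2/5)/703125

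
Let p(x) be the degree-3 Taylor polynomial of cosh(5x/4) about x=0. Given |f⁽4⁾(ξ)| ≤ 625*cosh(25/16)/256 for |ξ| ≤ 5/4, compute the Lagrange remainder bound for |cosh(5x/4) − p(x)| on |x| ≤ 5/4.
390625*cosh(25/16)/1572864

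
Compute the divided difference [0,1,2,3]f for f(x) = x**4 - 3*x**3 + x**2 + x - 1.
3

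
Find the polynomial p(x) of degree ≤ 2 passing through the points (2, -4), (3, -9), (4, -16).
-x**2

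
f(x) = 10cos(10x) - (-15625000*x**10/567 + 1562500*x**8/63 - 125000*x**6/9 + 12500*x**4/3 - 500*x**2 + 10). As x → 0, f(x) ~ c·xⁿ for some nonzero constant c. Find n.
12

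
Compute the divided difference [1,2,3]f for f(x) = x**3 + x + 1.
6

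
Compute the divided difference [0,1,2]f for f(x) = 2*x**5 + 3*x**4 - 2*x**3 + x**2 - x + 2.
46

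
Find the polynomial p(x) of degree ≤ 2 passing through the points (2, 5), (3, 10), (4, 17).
x**2 + 1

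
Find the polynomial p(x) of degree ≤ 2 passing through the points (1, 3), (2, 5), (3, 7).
2*x + 1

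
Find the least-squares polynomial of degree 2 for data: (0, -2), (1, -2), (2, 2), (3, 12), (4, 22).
-16/7 + (-43/35)x + (13/7)x²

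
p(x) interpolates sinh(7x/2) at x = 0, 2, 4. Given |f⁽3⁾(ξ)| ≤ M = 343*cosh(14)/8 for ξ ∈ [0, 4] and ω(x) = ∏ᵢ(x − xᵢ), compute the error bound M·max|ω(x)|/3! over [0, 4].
343*sqrt(3)*cosh(14)/27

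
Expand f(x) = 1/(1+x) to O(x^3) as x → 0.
1 - x + x**2 + O(x**3)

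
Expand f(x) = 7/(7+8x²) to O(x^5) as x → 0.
1 - 8*x**2/7 + 64*x**4/49 + O(x**5)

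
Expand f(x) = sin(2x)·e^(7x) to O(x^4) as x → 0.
2*x + 14*x**2 + 143*x**3/3 + O(x**4)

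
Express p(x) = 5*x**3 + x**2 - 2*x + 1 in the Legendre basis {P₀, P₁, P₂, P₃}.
(4/3)P₀ + P₁ + (2/3)P₂ + (2)P₃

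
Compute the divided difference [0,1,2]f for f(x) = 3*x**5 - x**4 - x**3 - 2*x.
35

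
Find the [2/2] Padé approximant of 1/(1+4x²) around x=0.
1/(4*x**2 + 1)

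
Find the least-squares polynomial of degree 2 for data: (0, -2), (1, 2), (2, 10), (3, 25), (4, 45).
-64/35 + (39/70)x + (39/14)x²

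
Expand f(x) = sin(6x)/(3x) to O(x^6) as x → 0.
2 - 12*x**2 + 108*x**4/5 + O(x**6)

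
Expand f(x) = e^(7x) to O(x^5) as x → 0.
1 + 7*x + 49*x**2/2 + 343*x**3/6 + 2401*x**4/24 + O(x**5)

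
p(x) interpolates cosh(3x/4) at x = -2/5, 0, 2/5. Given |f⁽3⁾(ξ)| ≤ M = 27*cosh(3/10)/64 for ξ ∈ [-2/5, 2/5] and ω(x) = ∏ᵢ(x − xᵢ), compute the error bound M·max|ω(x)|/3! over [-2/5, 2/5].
sqrt(3)*cosh(3/10)/1000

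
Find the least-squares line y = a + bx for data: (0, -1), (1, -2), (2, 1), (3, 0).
a = -7/5, b = 3/5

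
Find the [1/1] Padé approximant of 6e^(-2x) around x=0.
(6 - 6*x)/(x + 1)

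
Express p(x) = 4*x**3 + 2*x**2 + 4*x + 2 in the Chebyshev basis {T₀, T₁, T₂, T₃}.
(3)T₀ + (7)T₁ + T₂ + T₃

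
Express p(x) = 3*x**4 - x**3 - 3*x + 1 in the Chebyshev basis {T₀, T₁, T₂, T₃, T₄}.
(17/8)T₀ + (-15/4)T₁ + (3/2)T₂ + (-1/4)T₃ + (3/8)T₄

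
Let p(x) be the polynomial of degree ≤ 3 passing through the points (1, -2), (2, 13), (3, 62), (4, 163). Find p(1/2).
-19/8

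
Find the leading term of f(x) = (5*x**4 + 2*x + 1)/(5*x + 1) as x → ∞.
x**3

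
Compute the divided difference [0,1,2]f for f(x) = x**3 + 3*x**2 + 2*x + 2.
6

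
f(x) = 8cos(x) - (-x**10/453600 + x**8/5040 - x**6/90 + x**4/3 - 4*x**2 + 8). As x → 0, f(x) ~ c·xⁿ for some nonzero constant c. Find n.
12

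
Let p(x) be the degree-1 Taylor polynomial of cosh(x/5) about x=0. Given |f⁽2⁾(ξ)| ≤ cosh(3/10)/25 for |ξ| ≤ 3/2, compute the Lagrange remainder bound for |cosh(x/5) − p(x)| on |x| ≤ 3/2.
9*cosh(3/10)/200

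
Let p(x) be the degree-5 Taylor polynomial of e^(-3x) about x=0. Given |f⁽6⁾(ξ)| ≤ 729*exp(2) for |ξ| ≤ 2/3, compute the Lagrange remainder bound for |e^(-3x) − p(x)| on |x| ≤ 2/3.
4*exp(2)/45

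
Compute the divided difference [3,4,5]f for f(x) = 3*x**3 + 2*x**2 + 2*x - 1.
38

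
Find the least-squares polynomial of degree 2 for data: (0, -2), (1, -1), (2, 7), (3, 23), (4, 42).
-81/35 + (-48/35)x + (22/7)x²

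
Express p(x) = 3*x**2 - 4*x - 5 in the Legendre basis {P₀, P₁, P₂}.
(-4)P₀ + (-4)P₁ + (2)P₂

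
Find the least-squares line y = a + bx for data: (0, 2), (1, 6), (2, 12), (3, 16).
a = 9/5, b = 24/5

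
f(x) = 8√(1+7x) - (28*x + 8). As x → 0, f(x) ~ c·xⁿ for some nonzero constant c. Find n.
2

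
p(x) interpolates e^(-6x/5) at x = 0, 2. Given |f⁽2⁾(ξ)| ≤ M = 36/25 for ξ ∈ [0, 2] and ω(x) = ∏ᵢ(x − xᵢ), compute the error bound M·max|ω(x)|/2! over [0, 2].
18/25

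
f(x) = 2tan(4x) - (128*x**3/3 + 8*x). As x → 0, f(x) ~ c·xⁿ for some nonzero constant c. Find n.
5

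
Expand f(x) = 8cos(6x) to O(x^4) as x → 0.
8 - 144*x**2 + O(x**4)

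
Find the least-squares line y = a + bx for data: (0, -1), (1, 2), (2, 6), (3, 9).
a = -11/10, b = 17/5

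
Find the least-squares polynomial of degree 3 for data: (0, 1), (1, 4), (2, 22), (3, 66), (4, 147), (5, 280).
55/63 + (185/378)x + (61/63)x² + (109/54)x³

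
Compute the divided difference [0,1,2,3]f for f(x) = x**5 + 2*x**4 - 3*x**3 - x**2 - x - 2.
34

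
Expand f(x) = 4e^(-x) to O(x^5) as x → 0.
4 - 4*x + 2*x**2 - 2*x**3/3 + x**4/6 + O(x**5)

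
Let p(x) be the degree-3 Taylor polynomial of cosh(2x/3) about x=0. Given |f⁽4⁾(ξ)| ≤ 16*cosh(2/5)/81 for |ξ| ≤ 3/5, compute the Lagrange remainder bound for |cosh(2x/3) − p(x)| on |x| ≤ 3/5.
2*cosh(2/5)/1875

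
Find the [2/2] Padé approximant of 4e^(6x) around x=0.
(12*x**2 + 12*x + 4)/(3*x**2 - 3*x + 1)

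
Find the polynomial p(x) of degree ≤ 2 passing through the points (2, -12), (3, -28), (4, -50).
-3*x**2 - x + 2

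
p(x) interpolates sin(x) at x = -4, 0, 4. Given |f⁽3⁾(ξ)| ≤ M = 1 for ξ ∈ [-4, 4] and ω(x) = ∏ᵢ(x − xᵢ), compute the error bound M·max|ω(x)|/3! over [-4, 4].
64*sqrt(3)/27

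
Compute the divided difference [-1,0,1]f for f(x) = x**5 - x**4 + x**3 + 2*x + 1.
-1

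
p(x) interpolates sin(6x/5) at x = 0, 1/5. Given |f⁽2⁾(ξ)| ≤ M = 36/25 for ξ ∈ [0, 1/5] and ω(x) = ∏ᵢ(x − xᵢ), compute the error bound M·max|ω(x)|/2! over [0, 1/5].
9/1250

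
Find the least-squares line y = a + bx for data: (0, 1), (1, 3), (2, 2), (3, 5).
a = 11/10, b = 11/10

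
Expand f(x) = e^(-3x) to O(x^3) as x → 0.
1 - 3*x + 9*x**2/2 + O(x**3)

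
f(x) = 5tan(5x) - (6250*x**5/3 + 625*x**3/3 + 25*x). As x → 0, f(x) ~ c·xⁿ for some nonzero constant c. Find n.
7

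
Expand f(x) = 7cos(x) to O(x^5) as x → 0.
7 - 7*x**2/2 + 7*x**4/24 + O(x**5)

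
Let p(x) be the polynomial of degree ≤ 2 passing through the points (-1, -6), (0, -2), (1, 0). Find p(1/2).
-3/4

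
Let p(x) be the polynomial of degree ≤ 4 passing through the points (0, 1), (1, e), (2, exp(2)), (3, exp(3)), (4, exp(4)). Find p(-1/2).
-45*exp(3)/32 - 105*e/32 + 315/128 + 35*exp(4)/128 + 189*exp(2)/64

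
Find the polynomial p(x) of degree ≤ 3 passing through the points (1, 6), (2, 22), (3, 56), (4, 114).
x**3 + 3*x**2 + 2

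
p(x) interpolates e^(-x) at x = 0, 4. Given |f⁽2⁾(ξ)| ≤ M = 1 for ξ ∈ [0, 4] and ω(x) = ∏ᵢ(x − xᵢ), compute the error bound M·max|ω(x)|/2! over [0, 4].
2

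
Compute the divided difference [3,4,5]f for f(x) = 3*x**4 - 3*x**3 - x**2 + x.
254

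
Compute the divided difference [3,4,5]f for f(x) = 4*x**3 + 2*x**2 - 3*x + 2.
50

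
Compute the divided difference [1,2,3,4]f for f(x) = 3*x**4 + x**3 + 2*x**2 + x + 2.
31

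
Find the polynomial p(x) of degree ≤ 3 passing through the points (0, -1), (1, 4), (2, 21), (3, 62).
2*x**3 + 3*x - 1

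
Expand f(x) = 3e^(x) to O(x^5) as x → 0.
3 + 3*x + 3*x**2/2 + x**3/2 + x**4/8 + O(x**5)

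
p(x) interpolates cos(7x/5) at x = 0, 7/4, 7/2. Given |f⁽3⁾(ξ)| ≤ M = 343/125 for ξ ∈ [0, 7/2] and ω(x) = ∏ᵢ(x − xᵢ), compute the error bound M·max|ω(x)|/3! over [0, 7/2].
117649*sqrt(3)/216000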